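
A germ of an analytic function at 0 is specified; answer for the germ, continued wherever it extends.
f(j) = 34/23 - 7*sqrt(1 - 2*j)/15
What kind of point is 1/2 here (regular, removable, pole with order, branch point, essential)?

The term (-7/15)*sqrt(1 - j/(1/2)) has argument 1 - 1/2/(1/2) = 0 at 1/2: a square-root (algebraic, two-sheeted) branch point; the remaining terms are analytic or single-valued there.

The point is an algebraic (square-root) branch point.


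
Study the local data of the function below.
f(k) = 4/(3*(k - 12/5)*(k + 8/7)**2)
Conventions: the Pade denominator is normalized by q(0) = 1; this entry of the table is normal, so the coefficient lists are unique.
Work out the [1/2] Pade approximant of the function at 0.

Taylor coefficients needed (expand at 0): a_0 = -245/576, a_1 = 245/432, a_2 = -245735/331776, a_3 = 3309215/3981312.
Write the denominator as Q(k) = 1 + q1*k + q2*k^2. Requiring Q*f - P = O(k^4) with deg P <= 1 kills the coefficients of k^2..k^3 in Q*f:
  k^2: a_2 + q1*a_1 + q2*a_0 = 0, i.e. -245735/331776 + (245/432)*q1 + (-245/576)*q2 = 0.
  k^3: a_3 + q1*a_2 + q2*a_1 = 0, i.e. 3309215/3981312 + (-245735/331776)*q1 + (245/432)*q2 = 0.
Solving this linear system: q1 = 121/12, q2 = 749/64.
The numerator is Q*f truncated at degree 1: P0 = a_0 = -245/576; P1 = a_1 + q1*a_0 = -8575/2304.

The Pade approximant has numerator coefficients [-245/576, -8575/2304]; denominator coefficients [1, 121/12, 749/64].


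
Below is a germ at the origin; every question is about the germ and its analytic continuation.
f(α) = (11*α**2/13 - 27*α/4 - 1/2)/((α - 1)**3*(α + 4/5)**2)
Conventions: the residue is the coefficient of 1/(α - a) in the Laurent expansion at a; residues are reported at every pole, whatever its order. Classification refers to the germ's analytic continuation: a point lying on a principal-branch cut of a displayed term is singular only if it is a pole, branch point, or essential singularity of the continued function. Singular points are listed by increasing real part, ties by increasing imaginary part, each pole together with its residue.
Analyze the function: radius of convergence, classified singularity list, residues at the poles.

Radius of convergence at 0: 4/5.
At -4/5: a pole of order 2; residue -6275/37908.
At 1: a pole of order 3; residue 6275/37908.

Denominator factor (α - 1)^3: pole of order 3 at 1, modulus 1.
Denominator factor (α + 4/5)^2: pole of order 2 at -4/5, modulus 4/5.
The radius of convergence is the smallest modulus among the singular points: 4/5.
At the order-2 pole -4/5 set g(α) = (α - (-4/5))^2*f(α) = (11*α**2/13 - 27*α/4 - 1/2)/(α - 1)**3.
Order-2 pole: residue = g'(a); g'(-4/5) = -6275/37908, so the residue is -6275/37908.
At the order-3 pole 1 set g(α) = (α - (1))^3*f(α) = (11*α**2/13 - 27*α/4 - 1/2)/(α + 4/5)**2.
Order-3 pole: residue = g''(a)/2; g''(1) = 6275/18954, so the residue is 6275/37908.
List the singular points by increasing real part (a conjugate pair: the negative imaginary part first).


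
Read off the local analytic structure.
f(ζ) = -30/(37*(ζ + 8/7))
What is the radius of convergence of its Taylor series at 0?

The radius of convergence is 8/7.

Denominator factor (ζ + 8/7): pole of order 1 at -8/7, modulus 8/7.
The radius of convergence is the smallest modulus among the singular points: 8/7.


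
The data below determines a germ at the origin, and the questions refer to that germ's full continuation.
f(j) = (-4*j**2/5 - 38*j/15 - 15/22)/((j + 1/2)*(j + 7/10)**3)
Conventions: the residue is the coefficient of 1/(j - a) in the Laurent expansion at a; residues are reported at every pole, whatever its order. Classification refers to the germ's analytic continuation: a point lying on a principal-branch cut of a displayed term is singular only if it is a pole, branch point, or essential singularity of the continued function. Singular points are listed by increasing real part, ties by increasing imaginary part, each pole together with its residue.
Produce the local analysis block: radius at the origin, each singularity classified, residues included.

Denominator factor (j + 7/10)^3: pole of order 3 at -7/10, modulus 7/10.
Denominator factor (j + 1/2): pole of order 1 at -1/2, modulus 1/2.
The radius of convergence is the smallest modulus among the singular points: 1/2.
At the order-3 pole -7/10 set g(j) = (j - (-7/10))^3*f(j) = (-4*j**2/5 - 38*j/15 - 15/22)/(j + 1/2).
Order-3 pole: residue = g''(a)/2; g''(-7/10) = -3175/33, so the residue is -3175/66.
At the order-1 pole -1/2 set g(j) = (j - (-1/2))*f(j) = (-4*j**2/5 - 38*j/15 - 15/22)/(j + 7/10)**3.
Simple pole: residue = g(a) at a = -1/2, which is 3175/66.
List the singular points by increasing real part (a conjugate pair: the negative imaginary part first).

Radius of convergence at 0: 1/2.
At -7/10: a pole of order 3; residue -3175/66.
At -1/2: a pole of order 1; residue 3175/66.


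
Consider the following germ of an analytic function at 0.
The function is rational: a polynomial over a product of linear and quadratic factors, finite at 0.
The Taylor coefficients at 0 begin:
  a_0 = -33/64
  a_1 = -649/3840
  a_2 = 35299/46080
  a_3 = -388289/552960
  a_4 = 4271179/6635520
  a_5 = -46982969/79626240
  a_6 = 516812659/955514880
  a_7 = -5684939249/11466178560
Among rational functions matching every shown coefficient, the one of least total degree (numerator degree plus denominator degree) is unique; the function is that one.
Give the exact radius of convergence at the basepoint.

No rational of total degree below 3 reproduces all 8 coefficients; solving the [2/1] Pade equations on them gives f(n) = (2*n**2/3 - 7*n/10 - 9/16)/(n + 12/11), whose expansion matches every shown term.
Denominator factor (n + 12/11): pole of order 1 at -12/11, modulus 12/11.
The radius of convergence is the smallest modulus among the singular points: 12/11.

The radius of convergence is 12/11.


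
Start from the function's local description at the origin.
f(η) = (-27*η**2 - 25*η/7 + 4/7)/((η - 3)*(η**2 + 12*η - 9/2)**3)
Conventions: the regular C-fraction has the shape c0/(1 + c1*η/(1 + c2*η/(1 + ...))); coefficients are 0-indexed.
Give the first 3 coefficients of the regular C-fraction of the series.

Taylor coefficients (expand at 0): a_0 = 32/15309, a_1 = 200/45927, a_2 = -15328/137781.
c0 = a_0 = 32/15309. Peel one level at a time: if S = 1 + c*η/S' with S'(0) = 1, then c is the η-coefficient of S and S' = c*η/(S - 1).
S_1 = c0/f = 1 + (-25/12)*η + (921/16)*η^2 + ...; c1 = -25/12.
S_2 = c1*η/(S_1 - 1) = 1 + (2763/100)*η + ...; c2 = 2763/100.

The regular C-fraction coefficients are [32/15309, -25/12, 2763/100].


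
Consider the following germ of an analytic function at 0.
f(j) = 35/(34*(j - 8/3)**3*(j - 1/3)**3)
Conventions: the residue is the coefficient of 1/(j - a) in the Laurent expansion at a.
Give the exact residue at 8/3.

At the order-3 pole 8/3 set g(j) = (j - (8/3))^3*f(j) = 35/(34*(j - 1/3)**3).
Order-3 pole: residue = g''(a)/2; g''(8/3) = 7290/40817, so the residue is 3645/40817.

The residue is 3645/40817.


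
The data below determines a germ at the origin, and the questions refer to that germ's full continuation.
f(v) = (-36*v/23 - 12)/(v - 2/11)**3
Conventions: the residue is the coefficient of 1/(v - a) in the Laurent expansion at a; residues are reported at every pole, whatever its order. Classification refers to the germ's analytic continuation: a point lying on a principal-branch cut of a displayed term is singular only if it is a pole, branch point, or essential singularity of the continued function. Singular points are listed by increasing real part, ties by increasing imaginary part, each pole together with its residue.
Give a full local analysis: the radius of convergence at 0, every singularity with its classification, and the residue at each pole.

Radius of convergence at 0: 2/11.
At 2/11: a pole of order 3; residue 0.

Denominator factor (v - 2/11)^3: pole of order 3 at 2/11, modulus 2/11.
The radius of convergence is the smallest modulus among the singular points: 2/11.
At the order-3 pole 2/11 set g(v) = (v - (2/11))^3*f(v) = -36*v/23 - 12.
Order-3 pole: residue = g''(a)/2; g''(2/11) = 0, so the residue is 0.


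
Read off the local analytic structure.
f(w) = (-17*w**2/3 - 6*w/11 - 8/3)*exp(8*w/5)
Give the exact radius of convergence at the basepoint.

The factor exp(8*w/5) is entire and contributes no finite singular point.
The polynomial part has no poles.
No finite singular points: the Taylor series at 0 converges everywhere.

The radius of convergence is infinite.


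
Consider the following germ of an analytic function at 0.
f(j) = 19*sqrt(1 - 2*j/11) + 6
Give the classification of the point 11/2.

The term (19)*sqrt(1 - j/(11/2)) has argument 1 - 11/2/(11/2) = 0 at 11/2: a square-root (algebraic, two-sheeted) branch point; the remaining terms are analytic or single-valued there.

The point is an algebraic (square-root) branch point.


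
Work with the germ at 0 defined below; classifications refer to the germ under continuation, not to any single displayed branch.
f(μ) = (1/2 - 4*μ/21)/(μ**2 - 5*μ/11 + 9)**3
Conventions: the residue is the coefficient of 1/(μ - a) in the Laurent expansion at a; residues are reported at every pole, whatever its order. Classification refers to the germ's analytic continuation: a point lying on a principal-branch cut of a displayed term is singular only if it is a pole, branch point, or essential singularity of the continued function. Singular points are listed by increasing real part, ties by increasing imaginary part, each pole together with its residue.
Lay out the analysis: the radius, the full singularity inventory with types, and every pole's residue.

Radius of convergence at 0: 3.
At (5/22) - ((1/22)*sqrt(4331))*i: a pole of order 3; residue ((3089251/568672976837)*sqrt(4331))*i.
At (5/22) + ((1/22)*sqrt(4331))*i: a pole of order 3; residue -((3089251/568672976837)*sqrt(4331))*i.

Denominator factor (μ**2 - 5*μ/11 + 9)^3: discriminant -4331/121, complex-conjugate roots (5/22) + ((1/22)*sqrt(4331))*i and (5/22) - ((1/22)*sqrt(4331))*i; poles of order 3, moduli 3 and 3.
The radius of convergence is the smallest modulus among the singular points: 3.
The factor μ**2 - 5*μ/11 + 9 splits as (μ - a)(μ - a') with a = (5/22) - ((1/22)*sqrt(4331))*i, a' = (5/22) + ((1/22)*sqrt(4331))*i. At the order-3 pole a set g(μ) = (μ - a)^3*f(μ) = [1/2 - 4*μ/21] / (μ - a')^3.
Order-3 pole: residue = g''(a)/2; g''((5/22) - ((1/22)*sqrt(4331))*i) = ((6178502/568672976837)*sqrt(4331))*i, so the residue is ((3089251/568672976837)*sqrt(4331))*i.
The factor μ**2 - 5*μ/11 + 9 splits as (μ - a)(μ - a') with a = (5/22) + ((1/22)*sqrt(4331))*i, a' = (5/22) - ((1/22)*sqrt(4331))*i. At the order-3 pole a set g(μ) = (μ - a)^3*f(μ) = [1/2 - 4*μ/21] / (μ - a')^3.
Order-3 pole: residue = g''(a)/2; g''((5/22) + ((1/22)*sqrt(4331))*i) = -((6178502/568672976837)*sqrt(4331))*i, so the residue is -((3089251/568672976837)*sqrt(4331))*i.
List the singular points by increasing real part (a conjugate pair: the negative imaginary part first).


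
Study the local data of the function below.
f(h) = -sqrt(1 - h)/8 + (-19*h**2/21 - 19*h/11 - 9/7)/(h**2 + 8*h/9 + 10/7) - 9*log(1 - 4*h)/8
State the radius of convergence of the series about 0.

The radius of convergence is 1/4.

Denominator factor (h**2 + 8*h/9 + 10/7): discriminant -2792/567, complex-conjugate roots (-4/9) + ((1/63)*sqrt(4886))*i and (-4/9) - ((1/63)*sqrt(4886))*i; poles of order 1, moduli (1/7)*sqrt(70) and (1/7)*sqrt(70).
Branch term (-9/8)*log(1 - h/(1/4)): its argument vanishes at h = 1/4, a logarithmic branch point, modulus 1/4.
Branch term (-1/8)*sqrt(1 - h/(1)): its argument vanishes at h = 1, a square-root branch point, modulus 1.
The radius of convergence is the smallest modulus among the singular points: 1/4.


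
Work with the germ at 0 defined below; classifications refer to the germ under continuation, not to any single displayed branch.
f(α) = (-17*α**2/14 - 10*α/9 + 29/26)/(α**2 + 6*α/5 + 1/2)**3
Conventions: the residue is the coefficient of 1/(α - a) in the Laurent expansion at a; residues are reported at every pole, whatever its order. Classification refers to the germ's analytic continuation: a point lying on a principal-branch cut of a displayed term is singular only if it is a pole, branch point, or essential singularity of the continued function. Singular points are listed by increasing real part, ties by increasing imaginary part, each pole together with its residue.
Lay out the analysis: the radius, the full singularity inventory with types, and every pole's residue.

Denominator factor (α**2 + 6*α/5 + 1/2)^3: discriminant -14/25, complex-conjugate roots (-3/5) + ((1/10)*sqrt(14))*i and (-3/5) - ((1/10)*sqrt(14))*i; poles of order 3, moduli (1/2)*sqrt(2) and (1/2)*sqrt(2).
The radius of convergence is the smallest modulus among the singular points: (1/2)*sqrt(2).
The factor α**2 + 6*α/5 + 1/2 splits as (α - a)(α - a') with a = (-3/5) - ((1/10)*sqrt(14))*i, a' = (-3/5) + ((1/10)*sqrt(14))*i. At the order-3 pole a set g(α) = (α - a)^3*f(α) = [-17*α**2/14 - 10*α/9 + 29/26] / (α - a')^3.
Order-3 pole: residue = g''(a)/2; g''((-3/5) - ((1/10)*sqrt(14))*i) = ((4396125/249704)*sqrt(14))*i, so the residue is ((4396125/499408)*sqrt(14))*i.
The factor α**2 + 6*α/5 + 1/2 splits as (α - a)(α - a') with a = (-3/5) + ((1/10)*sqrt(14))*i, a' = (-3/5) - ((1/10)*sqrt(14))*i. At the order-3 pole a set g(α) = (α - a)^3*f(α) = [-17*α**2/14 - 10*α/9 + 29/26] / (α - a')^3.
Order-3 pole: residue = g''(a)/2; g''((-3/5) + ((1/10)*sqrt(14))*i) = -((4396125/249704)*sqrt(14))*i, so the residue is -((4396125/499408)*sqrt(14))*i.
List the singular points by increasing real part (a conjugate pair: the negative imaginary part first).

Radius of convergence at 0: (1/2)*sqrt(2).
At (-3/5) - ((1/10)*sqrt(14))*i: a pole of order 3; residue ((4396125/499408)*sqrt(14))*i.
At (-3/5) + ((1/10)*sqrt(14))*i: a pole of order 3; residue -((4396125/499408)*sqrt(14))*i.


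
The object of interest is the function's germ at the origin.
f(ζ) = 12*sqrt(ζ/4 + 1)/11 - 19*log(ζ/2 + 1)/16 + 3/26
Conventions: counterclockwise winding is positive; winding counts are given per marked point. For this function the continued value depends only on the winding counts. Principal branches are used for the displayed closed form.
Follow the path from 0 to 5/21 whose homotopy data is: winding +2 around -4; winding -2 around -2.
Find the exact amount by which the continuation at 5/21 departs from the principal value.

The rational part is single-valued and drops out of the difference; each branch term changes only by its own monodromy.
(12/11)*sqrt(1 - ζ/(-4)): winding +2 is even, the square root returns to the same sheet, contribution 0.
(-19/16)*log(1 - ζ/(-2)): each positive loop around -2 adds 2*pi*i to the log, so winding -2 contributes (-19/16)*(-2)*2*pi*i = (19/4)*pi*i.
Summing the contributions at ζ = 5/21 gives (19/4)*pi*i.

Continued minus principal equals (19/4)*pi*i.


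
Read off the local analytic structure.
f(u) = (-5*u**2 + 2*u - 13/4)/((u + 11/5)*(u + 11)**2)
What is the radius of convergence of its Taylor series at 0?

The radius of convergence is 11/5.

Denominator factor (u + 11/5): pole of order 1 at -11/5, modulus 11/5.
Denominator factor (u + 11)^2: pole of order 2 at -11, modulus 11.
The radius of convergence is the smallest modulus among the singular points: 11/5.


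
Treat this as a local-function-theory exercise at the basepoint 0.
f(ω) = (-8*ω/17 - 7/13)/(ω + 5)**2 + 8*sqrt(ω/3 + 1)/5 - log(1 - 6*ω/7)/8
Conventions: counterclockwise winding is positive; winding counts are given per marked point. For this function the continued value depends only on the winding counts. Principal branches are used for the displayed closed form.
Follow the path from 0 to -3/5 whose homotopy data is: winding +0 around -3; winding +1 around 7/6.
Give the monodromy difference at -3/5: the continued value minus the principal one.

The rational part is single-valued and drops out of the difference; each branch term changes only by its own monodromy.
(8/5)*sqrt(1 - ω/(-3)): winding +0 is even, the square root returns to the same sheet, contribution 0.
(-1/8)*log(1 - ω/(7/6)): each positive loop around 7/6 adds 2*pi*i to the log, so winding +1 contributes (-1/8)*(1)*2*pi*i = -(1/4)*pi*i.
Summing the contributions at ω = -3/5 gives -(1/4)*pi*i.

Continued minus principal equals -(1/4)*pi*i.


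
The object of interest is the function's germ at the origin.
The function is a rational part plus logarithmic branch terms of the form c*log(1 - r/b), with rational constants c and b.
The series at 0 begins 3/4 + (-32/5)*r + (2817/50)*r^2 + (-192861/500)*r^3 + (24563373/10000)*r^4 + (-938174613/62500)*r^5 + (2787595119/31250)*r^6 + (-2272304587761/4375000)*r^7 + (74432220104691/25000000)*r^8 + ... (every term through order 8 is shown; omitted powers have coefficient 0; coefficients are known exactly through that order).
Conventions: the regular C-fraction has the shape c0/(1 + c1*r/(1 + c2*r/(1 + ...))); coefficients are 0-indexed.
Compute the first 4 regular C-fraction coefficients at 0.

The regular C-fraction coefficients are [3/4, 128/15, 259/960, -755973/11840].

Taylor coefficients (read off): a_0 = 3/4, a_1 = -32/5, a_2 = 2817/50, a_3 = -192861/500.
c0 = a_0 = 3/4. Peel one level at a time: if S = 1 + c*r/S' with S'(0) = 1, then c is the r-coefficient of S and S' = c*r/(S - 1).
S_1 = c0/f = 1 + (128/15)*r + (-518/225)*r^2 + ...; c1 = 128/15.
S_2 = c1*r/(S_1 - 1) = 1 + (259/960)*r + (1763937/102400)*r^2 + ...; c2 = 259/960.
S_3 = c2*r/(S_2 - 1) = 1 + (-755973/11840)*r + ...; c3 = -755973/11840.


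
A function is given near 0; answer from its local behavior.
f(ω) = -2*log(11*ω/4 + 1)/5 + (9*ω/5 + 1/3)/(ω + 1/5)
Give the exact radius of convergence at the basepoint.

The radius of convergence is 1/5.

Denominator factor (ω + 1/5): pole of order 1 at -1/5, modulus 1/5.
Branch term (-2/5)*log(1 - ω/(-4/11)): its argument vanishes at ω = -4/11, a logarithmic branch point, modulus 4/11.
The radius of convergence is the smallest modulus among the singular points: 1/5.


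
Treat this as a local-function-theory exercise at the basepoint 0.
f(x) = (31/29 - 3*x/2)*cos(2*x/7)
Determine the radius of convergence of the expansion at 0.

The factor cos(2*x/7) is entire and contributes no finite singular point.
The polynomial part has no poles.
No finite singular points: the Taylor series at 0 converges everywhere.

The radius of convergence is infinite.


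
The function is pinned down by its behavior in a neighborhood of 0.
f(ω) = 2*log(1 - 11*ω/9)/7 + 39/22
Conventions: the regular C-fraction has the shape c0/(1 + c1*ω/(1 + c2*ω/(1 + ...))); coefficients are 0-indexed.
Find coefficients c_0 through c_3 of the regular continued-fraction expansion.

The regular C-fraction coefficients are [39/22, 484/2457, -3971/4914, -1001/6498].

Taylor coefficients (expand at 0): a_0 = 39/22, a_1 = -22/63, a_2 = -121/567, a_3 = -2662/15309.
c0 = a_0 = 39/22. Peel one level at a time: if S = 1 + c*ω/S' with S'(0) = 1, then c is the ω-coefficient of S and S' = c*ω/(S - 1).
S_1 = c0/f = 1 + (484/2457)*ω + (960982/6036849)*ω^2 + ...; c1 = 484/2457.
S_2 = c1*ω/(S_1 - 1) = 1 + (-3971/4914)*ω + (-121/972)*ω^2 + ...; c2 = -3971/4914.
S_3 = c2*ω/(S_2 - 1) = 1 + (-1001/6498)*ω + ...; c3 = -1001/6498.


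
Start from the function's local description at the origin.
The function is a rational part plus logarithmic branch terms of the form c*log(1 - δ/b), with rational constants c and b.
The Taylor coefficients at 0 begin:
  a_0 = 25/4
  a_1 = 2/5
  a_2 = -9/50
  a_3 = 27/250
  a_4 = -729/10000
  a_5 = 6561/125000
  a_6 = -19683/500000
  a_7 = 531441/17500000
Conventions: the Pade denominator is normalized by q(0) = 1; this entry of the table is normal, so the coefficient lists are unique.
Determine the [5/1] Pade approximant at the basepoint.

The Pade approximant has numerator coefficients [25/4, 407/80, 3/25, -27/1000, 81/10000, -2187/1000000]; denominator coefficients [1, 3/4].

Taylor coefficients needed (read off): a_0 = 25/4, a_1 = 2/5, a_2 = -9/50, a_3 = 27/250, a_4 = -729/10000, a_5 = 6561/125000, a_6 = -19683/500000.
Write the denominator as Q(δ) = 1 + q1*δ. Requiring Q*f - P = O(δ^7) with deg P <= 5 kills the coefficients of δ^6..δ^6 in Q*f:
  δ^6: a_6 + q1*a_5 = 0, i.e. -19683/500000 + (6561/125000)*q1 = 0.
Solving this linear system: q1 = 3/4.
The numerator is Q*f truncated at degree 5: P0 = a_0 = 25/4; P1 = a_1 + q1*a_0 = 407/80; P2 = a_2 + q1*a_1 = 3/25; P3 = a_3 + q1*a_2 = -27/1000; P4 = a_4 + q1*a_3 = 81/10000; P5 = a_5 + q1*a_4 = -2187/1000000.


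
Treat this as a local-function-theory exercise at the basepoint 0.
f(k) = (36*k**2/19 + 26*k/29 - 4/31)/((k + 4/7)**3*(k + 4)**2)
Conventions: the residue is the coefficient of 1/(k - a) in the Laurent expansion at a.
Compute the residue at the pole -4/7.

At the order-3 pole -4/7 set g(k) = (k - (-4/7))^3*f(k) = (36*k**2/19 + 26*k/29 - 4/31)/(k + 4)**2.
Order-3 pole: residue = g''(a)/2; g''(-4/7) = 35207921/78709248, so the residue is 35207921/157418496.

The residue is 35207921/157418496.


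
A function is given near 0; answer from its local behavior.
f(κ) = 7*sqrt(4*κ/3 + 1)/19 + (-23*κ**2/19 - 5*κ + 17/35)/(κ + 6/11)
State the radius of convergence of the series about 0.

The radius of convergence is 6/11.

Denominator factor (κ + 6/11): pole of order 1 at -6/11, modulus 6/11.
Branch term (7/19)*sqrt(1 - κ/(-3/4)): its argument vanishes at κ = -3/4, a square-root branch point, modulus 3/4.
The radius of convergence is the smallest modulus among the singular points: 6/11.


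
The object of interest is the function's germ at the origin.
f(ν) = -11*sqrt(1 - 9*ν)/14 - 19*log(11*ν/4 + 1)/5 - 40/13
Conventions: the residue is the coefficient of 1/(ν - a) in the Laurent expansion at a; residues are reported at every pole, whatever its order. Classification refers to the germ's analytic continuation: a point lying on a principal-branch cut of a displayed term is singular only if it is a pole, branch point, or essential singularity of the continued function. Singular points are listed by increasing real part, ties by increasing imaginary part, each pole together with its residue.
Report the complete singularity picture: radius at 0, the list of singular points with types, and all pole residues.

Branch term (-19/5)*log(1 - ν/(-4/11)): its argument vanishes at ν = -4/11, a logarithmic branch point, modulus 4/11.
Branch term (-11/14)*sqrt(1 - ν/(1/9)): its argument vanishes at ν = 1/9, a square-root branch point, modulus 1/9.
The radius of convergence is the smallest modulus among the singular points: 1/9.
List the singular points by increasing real part (a conjugate pair: the negative imaginary part first).

Radius of convergence at 0: 1/9.
At -4/11: a logarithmic branch point.
At 1/9: an algebraic (square-root) branch point.


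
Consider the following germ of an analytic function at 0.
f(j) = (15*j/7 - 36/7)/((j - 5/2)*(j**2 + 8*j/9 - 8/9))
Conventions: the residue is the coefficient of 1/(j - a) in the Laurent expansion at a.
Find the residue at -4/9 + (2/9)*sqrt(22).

The factor j**2 + 8*j/9 - 8/9 splits as (j - a)(j - a') with a = -4/9 + (2/9)*sqrt(22), a' = -4/9 - (2/9)*sqrt(22). At the order-1 pole a set g(j) = (j - a)*f(j) = [(15*j/7 - 36/7)/(j - 5/2)] / (j - a').
Simple pole: residue = g(a) at a = -4/9 + (2/9)*sqrt(22), which is -9/637 + (1476/7007)*sqrt(22).

The residue is -9/637 + (1476/7007)*sqrt(22).


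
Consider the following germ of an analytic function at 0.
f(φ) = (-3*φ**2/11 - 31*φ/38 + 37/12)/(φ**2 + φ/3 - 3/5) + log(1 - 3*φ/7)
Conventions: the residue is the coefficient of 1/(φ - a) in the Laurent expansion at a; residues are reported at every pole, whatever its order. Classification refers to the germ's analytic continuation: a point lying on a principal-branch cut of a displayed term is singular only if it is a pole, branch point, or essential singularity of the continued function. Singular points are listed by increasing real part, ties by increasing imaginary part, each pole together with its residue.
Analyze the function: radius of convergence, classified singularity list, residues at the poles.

Radius of convergence at 0: -1/6 + (1/30)*sqrt(565).
At -1/6 - (1/30)*sqrt(565): a pole of order 1; residue -303/836 - (9532/118085)*sqrt(565).
At -1/6 + (1/30)*sqrt(565): a pole of order 1; residue -303/836 + (9532/118085)*sqrt(565).
At 7/3: a logarithmic branch point.

Denominator factor (φ**2 + φ/3 - 3/5): discriminant 113/45, real irrational roots -1/6 + (1/30)*sqrt(565) and -1/6 - (1/30)*sqrt(565); poles of order 1, moduli -1/6 + (1/30)*sqrt(565) and 1/6 + (1/30)*sqrt(565).
Branch term (1)*log(1 - φ/(7/3)): its argument vanishes at φ = 7/3, a logarithmic branch point, modulus 7/3.
The radius of convergence is the smallest modulus among the singular points: -1/6 + (1/30)*sqrt(565).
The branch term is analytic at -1/6 - (1/30)*sqrt(565) and contributes nothing to the residue; only the rational part matters.
The factor φ**2 + φ/3 - 3/5 splits as (φ - a)(φ - a') with a = -1/6 - (1/30)*sqrt(565), a' = -1/6 + (1/30)*sqrt(565). At the order-1 pole a set g(φ) = (φ - a)*(rational part) = [-3*φ**2/11 - 31*φ/38 + 37/12] / (φ - a').
Simple pole: residue = g(a) at a = -1/6 - (1/30)*sqrt(565), which is -303/836 - (9532/118085)*sqrt(565).
The branch term is analytic at -1/6 + (1/30)*sqrt(565) and contributes nothing to the residue; only the rational part matters.
The factor φ**2 + φ/3 - 3/5 splits as (φ - a)(φ - a') with a = -1/6 + (1/30)*sqrt(565), a' = -1/6 - (1/30)*sqrt(565). At the order-1 pole a set g(φ) = (φ - a)*(rational part) = [-3*φ**2/11 - 31*φ/38 + 37/12] / (φ - a').
Simple pole: residue = g(a) at a = -1/6 + (1/30)*sqrt(565), which is -303/836 + (9532/118085)*sqrt(565).
List the singular points by increasing real part (a conjugate pair: the negative imaginary part first).


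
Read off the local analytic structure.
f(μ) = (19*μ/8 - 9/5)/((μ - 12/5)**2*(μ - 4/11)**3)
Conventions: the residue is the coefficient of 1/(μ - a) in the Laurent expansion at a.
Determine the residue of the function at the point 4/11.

At the order-3 pole 4/11 set g(μ) = (μ - (4/11))^3*f(μ) = (19*μ/8 - 9/5)/(μ - 12/5)**2.
Order-3 pole: residue = g''(a)/2; g''(4/11) = 125613125/157351936, so the residue is 125613125/314703872.

The residue is 125613125/314703872.


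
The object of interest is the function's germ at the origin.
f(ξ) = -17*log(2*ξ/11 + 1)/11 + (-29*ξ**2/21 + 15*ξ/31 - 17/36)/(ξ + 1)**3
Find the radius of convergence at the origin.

Denominator factor (ξ + 1)^3: pole of order 3 at -1, modulus 1.
Branch term (-17/11)*log(1 - ξ/(-11/2)): its argument vanishes at ξ = -11/2, a logarithmic branch point, modulus 11/2.
The radius of convergence is the smallest modulus among the singular points: 1.

The radius of convergence is 1.


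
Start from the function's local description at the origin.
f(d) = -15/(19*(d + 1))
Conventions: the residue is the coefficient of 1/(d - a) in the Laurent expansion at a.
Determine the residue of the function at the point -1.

At the order-1 pole -1 set g(d) = (d - (-1))*f(d) = -15/19.
Simple pole: residue = g(a) at a = -1, which is -15/19.

The residue is -15/19.


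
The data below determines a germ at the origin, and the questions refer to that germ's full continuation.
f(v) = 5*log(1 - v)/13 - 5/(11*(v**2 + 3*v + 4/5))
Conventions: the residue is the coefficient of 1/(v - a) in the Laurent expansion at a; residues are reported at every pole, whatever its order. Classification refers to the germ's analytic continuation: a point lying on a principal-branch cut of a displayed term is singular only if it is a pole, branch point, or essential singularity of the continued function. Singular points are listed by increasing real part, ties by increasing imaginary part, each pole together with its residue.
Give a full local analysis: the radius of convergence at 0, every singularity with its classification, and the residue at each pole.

Radius of convergence at 0: 3/2 - (1/10)*sqrt(145).
At -3/2 - (1/10)*sqrt(145): a pole of order 1; residue (5/319)*sqrt(145).
At -3/2 + (1/10)*sqrt(145): a pole of order 1; residue -(5/319)*sqrt(145).
At 1: a logarithmic branch point.

Denominator factor (v**2 + 3*v + 4/5): discriminant 29/5, real irrational roots -3/2 + (1/10)*sqrt(145) and -3/2 - (1/10)*sqrt(145); poles of order 1, moduli 3/2 - (1/10)*sqrt(145) and 3/2 + (1/10)*sqrt(145).
Branch term (5/13)*log(1 - v/(1)): its argument vanishes at v = 1, a logarithmic branch point, modulus 1.
The radius of convergence is the smallest modulus among the singular points: 3/2 - (1/10)*sqrt(145).
The branch term is analytic at -3/2 - (1/10)*sqrt(145) and contributes nothing to the residue; only the rational part matters.
The factor v**2 + 3*v + 4/5 splits as (v - a)(v - a') with a = -3/2 - (1/10)*sqrt(145), a' = -3/2 + (1/10)*sqrt(145). At the order-1 pole a set g(v) = (v - a)*(rational part) = [-5/11] / (v - a').
Simple pole: residue = g(a) at a = -3/2 - (1/10)*sqrt(145), which is (5/319)*sqrt(145).
The branch term is analytic at -3/2 + (1/10)*sqrt(145) and contributes nothing to the residue; only the rational part matters.
The factor v**2 + 3*v + 4/5 splits as (v - a)(v - a') with a = -3/2 + (1/10)*sqrt(145), a' = -3/2 - (1/10)*sqrt(145). At the order-1 pole a set g(v) = (v - a)*(rational part) = [-5/11] / (v - a').
Simple pole: residue = g(a) at a = -3/2 + (1/10)*sqrt(145), which is -(5/319)*sqrt(145).
List the singular points by increasing real part (a conjugate pair: the negative imaginary part first).


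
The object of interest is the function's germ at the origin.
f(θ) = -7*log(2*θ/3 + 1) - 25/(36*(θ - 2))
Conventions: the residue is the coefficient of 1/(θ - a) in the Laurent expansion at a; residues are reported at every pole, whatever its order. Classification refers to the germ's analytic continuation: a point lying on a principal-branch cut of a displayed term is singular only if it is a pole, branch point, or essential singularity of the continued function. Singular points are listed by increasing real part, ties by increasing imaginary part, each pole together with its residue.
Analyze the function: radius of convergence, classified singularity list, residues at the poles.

Denominator factor (θ - 2): pole of order 1 at 2, modulus 2.
Branch term (-7)*log(1 - θ/(-3/2)): its argument vanishes at θ = -3/2, a logarithmic branch point, modulus 3/2.
The radius of convergence is the smallest modulus among the singular points: 3/2.
The branch term is analytic at 2 and contributes nothing to the residue; only the rational part matters.
At the order-1 pole 2 set g(θ) = (θ - (2))*(rational part) = -25/36.
Simple pole: residue = g(a) at a = 2, which is -25/36.
List the singular points by increasing real part (a conjugate pair: the negative imaginary part first).

Radius of convergence at 0: 3/2.
At -3/2: a logarithmic branch point.
At 2: a pole of order 1; residue -25/36.


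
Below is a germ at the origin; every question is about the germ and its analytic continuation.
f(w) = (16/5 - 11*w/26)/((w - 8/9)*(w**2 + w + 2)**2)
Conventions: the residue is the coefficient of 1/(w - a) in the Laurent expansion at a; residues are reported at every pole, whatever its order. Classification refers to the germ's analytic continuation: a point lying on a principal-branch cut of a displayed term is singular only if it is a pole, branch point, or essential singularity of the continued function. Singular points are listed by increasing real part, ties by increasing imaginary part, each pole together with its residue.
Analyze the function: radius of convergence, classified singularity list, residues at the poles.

Radius of convergence at 0: 8/9.
At (-1/2) - ((1/2)*sqrt(7))*i: a pole of order 2; residue (-301077/2886130) - ((222309/2175698)*sqrt(7))*i.
At (-1/2) + ((1/2)*sqrt(7))*i: a pole of order 2; residue (-301077/2886130) + ((222309/2175698)*sqrt(7))*i.
At 8/9: a pole of order 1; residue 301077/1443065.


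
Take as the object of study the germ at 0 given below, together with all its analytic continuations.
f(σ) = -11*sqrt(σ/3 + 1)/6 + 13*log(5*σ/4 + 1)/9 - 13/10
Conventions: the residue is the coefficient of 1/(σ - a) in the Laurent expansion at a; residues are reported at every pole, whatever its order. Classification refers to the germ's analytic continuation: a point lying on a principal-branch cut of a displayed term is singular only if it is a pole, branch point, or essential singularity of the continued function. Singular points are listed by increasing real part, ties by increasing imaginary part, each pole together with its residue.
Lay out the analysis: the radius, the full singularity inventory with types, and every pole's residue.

Radius of convergence at 0: 4/5.
At -3: an algebraic (square-root) branch point.
At -4/5: a logarithmic branch point.

Branch term (-11/6)*sqrt(1 - σ/(-3)): its argument vanishes at σ = -3, a square-root branch point, modulus 3.
Branch term (13/9)*log(1 - σ/(-4/5)): its argument vanishes at σ = -4/5, a logarithmic branch point, modulus 4/5.
The radius of convergence is the smallest modulus among the singular points: 4/5.
List the singular points by increasing real part (a conjugate pair: the negative imaginary part first).


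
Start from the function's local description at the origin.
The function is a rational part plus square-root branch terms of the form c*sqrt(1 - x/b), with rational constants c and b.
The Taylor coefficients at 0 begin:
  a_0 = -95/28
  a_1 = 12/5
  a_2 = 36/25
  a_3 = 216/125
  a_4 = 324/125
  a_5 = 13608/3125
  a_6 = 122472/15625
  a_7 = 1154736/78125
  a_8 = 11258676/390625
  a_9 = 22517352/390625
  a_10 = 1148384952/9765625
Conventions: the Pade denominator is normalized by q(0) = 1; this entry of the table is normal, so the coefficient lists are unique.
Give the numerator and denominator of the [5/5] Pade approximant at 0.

Taylor coefficients needed (read off): a_0 = -95/28, a_1 = 12/5, a_2 = 36/25, a_3 = 216/125, a_4 = 324/125, a_5 = 13608/3125, a_6 = 122472/15625, a_7 = 1154736/78125, a_8 = 11258676/390625, a_9 = 22517352/390625, a_10 = 1148384952/9765625.
Write the denominator as Q(x) = 1 + q1*x + q2*x^2 + q3*x^3 + q4*x^4 + q5*x^5. Requiring Q*f - P = O(x^11) with deg P <= 5 kills the coefficients of x^6..x^10 in Q*f:
  x^6: a_6 + q1*a_5 + q2*a_4 + q3*a_3 + q4*a_2 + q5*a_1 = 0, i.e. 122472/15625 + (13608/3125)*q1 + (324/125)*q2 + (216/125)*q3 + (36/25)*q4 + (12/5)*q5 = 0.
  x^7: a_7 + q1*a_6 + q2*a_5 + q3*a_4 + q4*a_3 + q5*a_2 = 0, i.e. 1154736/78125 + (122472/15625)*q1 + (13608/3125)*q2 + (324/125)*q3 + (216/125)*q4 + (36/25)*q5 = 0.
  x^8: a_8 + q1*a_7 + q2*a_6 + q3*a_5 + q4*a_4 + q5*a_3 = 0, i.e. 11258676/390625 + (1154736/78125)*q1 + (122472/15625)*q2 + (13608/3125)*q3 + (324/125)*q4 + (216/125)*q5 = 0.
  x^9: a_9 + q1*a_8 + q2*a_7 + q3*a_6 + q4*a_5 + q5*a_4 = 0, i.e. 22517352/390625 + (11258676/390625)*q1 + (1154736/78125)*q2 + (122472/15625)*q3 + (13608/3125)*q4 + (324/125)*q5 = 0.
  x^10: a_10 + q1*a_9 + q2*a_8 + q3*a_7 + q4*a_6 + q5*a_5 = 0, i.e. 1148384952/9765625 + (22517352/390625)*q1 + (11258676/390625)*q2 + (1154736/78125)*q3 + (122472/15625)*q4 + (13608/3125)*q5 = 0.
Solving this linear system: q1 = -27/5, q2 = 252/25, q3 = -189/25, q4 = 243/125, q5 = -243/3125.
The numerator is Q*f truncated at degree 5: P0 = a_0 = -95/28; P1 = a_1 + q1*a_0 = 2901/140; P2 = a_2 + q1*a_1 + q2*a_0 = -1143/25; P3 = a_3 + q1*a_2 + q2*a_1 + q3*a_0 = 21897/500; P4 = a_4 + q1*a_3 + q2*a_2 + q3*a_1 + q4*a_0 = -59373/3500; P5 = a_5 + q1*a_4 + q2*a_3 + q3*a_2 + q4*a_1 + q5*a_0 = 31833/17500.

The Pade approximant has numerator coefficients [-95/28, 2901/140, -1143/25, 21897/500, -59373/3500, 31833/17500]; denominator coefficients [1, -27/5, 252/25, -189/25, 243/125, -243/3125].


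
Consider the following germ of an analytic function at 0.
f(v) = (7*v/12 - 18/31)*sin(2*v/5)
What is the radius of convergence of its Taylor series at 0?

The factor sin(2*v/5) is entire and contributes no finite singular point.
The polynomial part has no poles.
No finite singular points: the Taylor series at 0 converges everywhere.

The radius of convergence is infinite.


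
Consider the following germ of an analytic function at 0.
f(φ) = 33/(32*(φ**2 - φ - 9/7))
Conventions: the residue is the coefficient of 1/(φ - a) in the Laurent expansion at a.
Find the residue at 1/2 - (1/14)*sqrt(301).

The residue is -(33/1376)*sqrt(301).

The factor φ**2 - φ - 9/7 splits as (φ - a)(φ - a') with a = 1/2 - (1/14)*sqrt(301), a' = 1/2 + (1/14)*sqrt(301). At the order-1 pole a set g(φ) = (φ - a)*f(φ) = [33/32] / (φ - a').
Simple pole: residue = g(a) at a = 1/2 - (1/14)*sqrt(301), which is -(33/1376)*sqrt(301).


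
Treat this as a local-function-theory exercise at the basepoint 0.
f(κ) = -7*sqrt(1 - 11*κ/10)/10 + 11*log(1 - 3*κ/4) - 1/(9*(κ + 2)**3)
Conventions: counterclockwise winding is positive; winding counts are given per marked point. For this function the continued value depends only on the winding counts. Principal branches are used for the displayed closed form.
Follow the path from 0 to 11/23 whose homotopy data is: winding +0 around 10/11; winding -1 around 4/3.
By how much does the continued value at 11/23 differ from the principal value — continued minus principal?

Continued minus principal equals -(22)*pi*i.

The rational part is single-valued and drops out of the difference; each branch term changes only by its own monodromy.
(-7/10)*sqrt(1 - κ/(10/11)): winding +0 is even, the square root returns to the same sheet, contribution 0.
(11)*log(1 - κ/(4/3)): each positive loop around 4/3 adds 2*pi*i to the log, so winding -1 contributes (11)*(-1)*2*pi*i = -(22)*pi*i.
Summing the contributions at κ = 11/23 gives -(22)*pi*i.


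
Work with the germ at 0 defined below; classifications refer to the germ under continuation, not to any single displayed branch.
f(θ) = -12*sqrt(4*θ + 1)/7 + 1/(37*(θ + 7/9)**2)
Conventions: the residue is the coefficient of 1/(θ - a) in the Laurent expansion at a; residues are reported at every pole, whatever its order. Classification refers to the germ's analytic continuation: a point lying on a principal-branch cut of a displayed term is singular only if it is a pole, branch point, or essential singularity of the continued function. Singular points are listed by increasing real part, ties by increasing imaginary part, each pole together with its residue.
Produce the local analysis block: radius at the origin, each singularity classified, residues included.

Radius of convergence at 0: 1/4.
At -7/9: a pole of order 2; residue 0.
At -1/4: an algebraic (square-root) branch point.

Denominator factor (θ + 7/9)^2: pole of order 2 at -7/9, modulus 7/9.
Branch term (-12/7)*sqrt(1 - θ/(-1/4)): its argument vanishes at θ = -1/4, a square-root branch point, modulus 1/4.
The radius of convergence is the smallest modulus among the singular points: 1/4.
The branch term is analytic at -7/9 and contributes nothing to the residue; only the rational part matters.
At the order-2 pole -7/9 set g(θ) = (θ - (-7/9))^2*(rational part) = 1/37.
Order-2 pole: residue = g'(a); g'(-7/9) = 0, so the residue is 0.
List the singular points by increasing real part (a conjugate pair: the negative imaginary part first).


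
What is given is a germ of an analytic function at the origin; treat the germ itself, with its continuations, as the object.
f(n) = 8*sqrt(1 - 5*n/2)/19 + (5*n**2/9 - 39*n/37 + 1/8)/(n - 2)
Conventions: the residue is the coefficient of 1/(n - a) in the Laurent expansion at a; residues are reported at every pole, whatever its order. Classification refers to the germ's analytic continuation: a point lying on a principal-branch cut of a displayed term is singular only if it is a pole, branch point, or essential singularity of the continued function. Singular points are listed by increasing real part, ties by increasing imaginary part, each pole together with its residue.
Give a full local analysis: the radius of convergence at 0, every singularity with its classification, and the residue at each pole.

Radius of convergence at 0: 2/5.
At 2/5: an algebraic (square-root) branch point.
At 2: a pole of order 1; residue 637/2664.

Denominator factor (n - 2): pole of order 1 at 2, modulus 2.
Branch term (8/19)*sqrt(1 - n/(2/5)): its argument vanishes at n = 2/5, a square-root branch point, modulus 2/5.
The radius of convergence is the smallest modulus among the singular points: 2/5.
The branch term is analytic at 2 and contributes nothing to the residue; only the rational part matters.
At the order-1 pole 2 set g(n) = (n - (2))*(rational part) = 5*n**2/9 - 39*n/37 + 1/8.
Simple pole: residue = g(a) at a = 2, which is 637/2664.
List the singular points by increasing real part (a conjugate pair: the negative imaginary part first).
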